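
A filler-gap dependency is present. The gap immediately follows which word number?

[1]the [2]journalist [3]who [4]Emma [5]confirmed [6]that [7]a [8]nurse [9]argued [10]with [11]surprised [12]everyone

The displaced element is "the journalist" (word 2).
It is linked across 1 clause boundary (that).
It functions as the object of the preposition "with" of "argued", so the gap sits immediately after word 10 ("with").
Base order: Emma confirmed that a nurse argued with the journalist.

10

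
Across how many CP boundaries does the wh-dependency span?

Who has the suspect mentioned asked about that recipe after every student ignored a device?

1

"who" is extracted from the subject of "asked".
Boundaries crossed, outermost first: [Ø] — 1 in total.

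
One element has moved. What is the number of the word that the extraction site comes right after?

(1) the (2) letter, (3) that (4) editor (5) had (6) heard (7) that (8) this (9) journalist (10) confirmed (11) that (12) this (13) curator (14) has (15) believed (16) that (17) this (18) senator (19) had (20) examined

The displaced element is "the letter" (word 2).
It is linked across 3 clause boundaries (that → that → that).
It functions as the direct object of "examined", so the gap sits immediately after word 20 ("examined").
Base order: That editor had heard that this journalist confirmed that this curator has believed that this senator had examined the letter.

20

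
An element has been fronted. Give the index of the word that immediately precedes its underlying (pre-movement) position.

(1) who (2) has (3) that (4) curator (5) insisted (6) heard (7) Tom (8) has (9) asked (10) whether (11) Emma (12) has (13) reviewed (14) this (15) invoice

5

The displaced element is "who" (word 1).
It is linked across 1 clause boundary (Ø).
It functions as the subject of "heard", so the gap sits immediately after word 5 ("insisted").
Base order: That curator has insisted that who heard Tom has asked whether Emma has reviewed this invoice.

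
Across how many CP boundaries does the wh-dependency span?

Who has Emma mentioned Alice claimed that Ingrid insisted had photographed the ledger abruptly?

"who" is extracted from the subject of "photographed".
Boundaries crossed, outermost first: [Ø], [that], [Ø] — 3 in total.

3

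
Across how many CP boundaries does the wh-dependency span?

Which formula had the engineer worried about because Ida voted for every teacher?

"which formula" originates inside the matrix clause — no clause boundary is crossed.

0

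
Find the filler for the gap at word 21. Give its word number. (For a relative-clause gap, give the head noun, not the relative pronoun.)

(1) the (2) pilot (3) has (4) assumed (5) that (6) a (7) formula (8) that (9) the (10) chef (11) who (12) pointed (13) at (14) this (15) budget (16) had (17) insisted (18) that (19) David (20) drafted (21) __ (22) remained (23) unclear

7

The gap at 21 is the object of "drafted", inside a relative clause.
The relative pronoun is "that" (word 8); it is bound by the head noun immediately before it.
Its filler is the head noun "formula", at word 7.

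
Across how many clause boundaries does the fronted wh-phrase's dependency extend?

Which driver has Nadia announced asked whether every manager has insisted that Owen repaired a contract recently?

1

"which driver" is extracted from the subject of "asked".
Boundaries crossed, outermost first: [Ø] — 1 in total.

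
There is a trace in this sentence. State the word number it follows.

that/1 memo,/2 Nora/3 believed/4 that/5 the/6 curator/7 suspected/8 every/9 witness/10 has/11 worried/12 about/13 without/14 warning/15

The displaced element is "that memo" (word 2).
It is linked across 2 clause boundaries (that → Ø).
It functions as the object of the preposition "about" of "worried", so the gap sits immediately after word 13 ("about").
Base order: Nora believed that the curator suspected every witness has worried about that memo without warning.

13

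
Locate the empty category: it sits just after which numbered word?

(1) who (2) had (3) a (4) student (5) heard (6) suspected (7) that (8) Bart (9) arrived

The displaced element is "who" (word 1).
It is linked across 1 clause boundary (Ø).
It functions as the subject of "suspected", so the gap sits immediately after word 5 ("heard").
Base order: A student had heard that who suspected that Bart arrived.

5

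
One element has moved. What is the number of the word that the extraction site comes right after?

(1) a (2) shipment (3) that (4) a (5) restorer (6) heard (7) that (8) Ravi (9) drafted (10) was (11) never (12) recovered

The displaced element is "a shipment" (word 2).
It is linked across 1 clause boundary (that).
It functions as the direct object of "drafted", so the gap sits immediately after word 9 ("drafted").
Base order: A restorer heard that Ravi drafted a shipment.

9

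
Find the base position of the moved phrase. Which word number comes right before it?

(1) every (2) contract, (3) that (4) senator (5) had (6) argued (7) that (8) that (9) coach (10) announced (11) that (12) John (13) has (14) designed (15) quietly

14

The displaced element is "every contract" (word 2).
It is linked across 2 clause boundaries (that → that).
It functions as the direct object of "designed", so the gap sits immediately after word 14 ("designed").
Base order: That senator had argued that that coach announced that John has designed every contract quietly.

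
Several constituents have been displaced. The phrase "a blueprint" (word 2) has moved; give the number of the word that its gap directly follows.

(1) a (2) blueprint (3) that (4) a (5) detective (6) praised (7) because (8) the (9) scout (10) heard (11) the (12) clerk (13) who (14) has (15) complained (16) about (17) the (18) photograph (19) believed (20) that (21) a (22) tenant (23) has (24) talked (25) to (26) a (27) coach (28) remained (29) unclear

The displaced element is "a blueprint" (word 2).
It functions as the direct object of "praised", so the gap sits immediately after word 6 ("praised").
Base order: A detective praised a blueprint because the scout heard the clerk who has complained about the photograph believed that a tenant has talked to a coach.

6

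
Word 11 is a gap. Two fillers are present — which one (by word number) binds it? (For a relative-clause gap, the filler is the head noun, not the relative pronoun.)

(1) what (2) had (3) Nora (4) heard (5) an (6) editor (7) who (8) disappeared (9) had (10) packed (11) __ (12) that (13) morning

The marked gap is the direct object of "packed".
Its filler is the fronted wh-phrase "what", at word 1.
(The other dependency links word 6 to a gap after word 7.)

1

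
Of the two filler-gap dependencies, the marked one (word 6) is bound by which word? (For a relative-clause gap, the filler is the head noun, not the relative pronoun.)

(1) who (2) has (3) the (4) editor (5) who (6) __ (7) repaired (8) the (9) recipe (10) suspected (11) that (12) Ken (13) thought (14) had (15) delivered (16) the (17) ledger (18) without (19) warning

The marked gap is inside the relative clause, the subject of "repaired".
Its filler is the head noun "editor" (via "who"), at word 4.
(The other dependency links word 1 to a gap after word 13.)

4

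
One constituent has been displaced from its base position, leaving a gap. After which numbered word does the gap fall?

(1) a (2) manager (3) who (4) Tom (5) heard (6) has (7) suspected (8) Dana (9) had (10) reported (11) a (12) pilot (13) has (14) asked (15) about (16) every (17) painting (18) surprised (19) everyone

The displaced element is "a manager" (word 2).
It is linked across 1 clause boundary (Ø).
It functions as the subject of "suspected", so the gap sits immediately after word 5 ("heard").
Base order: Tom heard that a manager has suspected Dana had reported a pilot has asked about every painting.

5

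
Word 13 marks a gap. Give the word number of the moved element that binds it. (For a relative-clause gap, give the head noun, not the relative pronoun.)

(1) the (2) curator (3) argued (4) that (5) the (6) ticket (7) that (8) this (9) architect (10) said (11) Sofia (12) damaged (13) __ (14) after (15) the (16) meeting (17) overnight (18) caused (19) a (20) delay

The gap at 13 is the object of "damaged", inside a relative clause.
The relative pronoun is "that" (word 7); it is bound by the head noun immediately before it.
Its filler is the head noun "ticket", at word 6.

6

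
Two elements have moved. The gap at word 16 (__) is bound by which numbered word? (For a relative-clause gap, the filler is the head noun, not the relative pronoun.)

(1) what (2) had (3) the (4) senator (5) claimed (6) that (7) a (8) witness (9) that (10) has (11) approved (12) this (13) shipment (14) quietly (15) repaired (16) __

1

The marked gap is the direct object of "repaired".
Its filler is the fronted wh-phrase "what", at word 1.
(The other dependency links word 8 to a gap after word 9.)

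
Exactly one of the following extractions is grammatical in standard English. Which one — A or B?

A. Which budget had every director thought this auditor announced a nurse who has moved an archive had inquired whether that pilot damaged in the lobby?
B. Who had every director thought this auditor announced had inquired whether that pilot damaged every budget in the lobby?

In A, the wh-phrase is extracted from inside a wh-island (introduced by "whether"), which blocks movement.
In B, the extraction path crosses only that-complement boundaries, which are transparent.
So B is grammatical.

B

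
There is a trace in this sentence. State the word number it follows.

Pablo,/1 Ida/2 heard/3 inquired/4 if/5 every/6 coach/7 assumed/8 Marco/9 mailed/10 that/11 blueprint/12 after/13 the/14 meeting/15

The displaced element is "Pablo" (word 1).
It is linked across 1 clause boundary (Ø).
It functions as the subject of "inquired", so the gap sits immediately after word 3 ("heard").
Base order: Ida heard that Pablo inquired if every coach assumed Marco mailed that blueprint after the meeting.

3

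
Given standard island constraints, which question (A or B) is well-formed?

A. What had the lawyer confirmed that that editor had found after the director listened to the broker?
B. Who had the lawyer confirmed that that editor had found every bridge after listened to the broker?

A

In B, the wh-phrase is extracted from inside an adjunct island (introduced by "after"), which blocks movement.
In A, the extraction path crosses only that-complement boundaries, which are transparent.
So A is grammatical.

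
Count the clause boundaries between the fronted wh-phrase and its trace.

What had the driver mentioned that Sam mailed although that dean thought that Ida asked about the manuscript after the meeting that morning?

"what" is extracted from the object of "mailed".
Boundaries crossed, outermost first: [that] — 1 in total.

1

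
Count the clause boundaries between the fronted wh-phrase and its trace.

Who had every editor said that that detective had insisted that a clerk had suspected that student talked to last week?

"who" is extracted from the PP object of "talked".
Boundaries crossed, outermost first: [that], [that], [Ø] — 3 in total.

3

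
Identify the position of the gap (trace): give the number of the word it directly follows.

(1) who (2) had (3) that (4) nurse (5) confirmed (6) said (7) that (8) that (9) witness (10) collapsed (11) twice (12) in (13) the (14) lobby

5

The displaced element is "who" (word 1).
It is linked across 1 clause boundary (Ø).
It functions as the subject of "said", so the gap sits immediately after word 5 ("confirmed").
Base order: That nurse had confirmed that who said that that witness collapsed twice in the lobby.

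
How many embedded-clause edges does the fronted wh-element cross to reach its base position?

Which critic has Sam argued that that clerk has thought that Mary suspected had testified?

3

"which critic" is extracted from the subject of "testified".
Boundaries crossed, outermost first: [that], [that], [Ø] — 3 in total.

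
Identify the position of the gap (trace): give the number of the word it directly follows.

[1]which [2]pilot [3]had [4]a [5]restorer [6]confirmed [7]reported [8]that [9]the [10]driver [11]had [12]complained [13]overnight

The displaced element is "which pilot" (word 2).
It is linked across 1 clause boundary (Ø).
It functions as the subject of "reported", so the gap sits immediately after word 6 ("confirmed").
Base order: A restorer had confirmed which pilot reported that the driver had complained overnight.

6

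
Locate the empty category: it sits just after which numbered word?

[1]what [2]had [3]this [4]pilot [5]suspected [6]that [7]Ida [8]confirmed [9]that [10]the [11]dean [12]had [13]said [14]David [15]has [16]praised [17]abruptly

16

The displaced element is "what" (word 1).
It is linked across 3 clause boundaries (that → that → Ø).
It functions as the direct object of "praised", so the gap sits immediately after word 16 ("praised").
Base order: This pilot had suspected that Ida confirmed that the dean had said David has praised what abruptly.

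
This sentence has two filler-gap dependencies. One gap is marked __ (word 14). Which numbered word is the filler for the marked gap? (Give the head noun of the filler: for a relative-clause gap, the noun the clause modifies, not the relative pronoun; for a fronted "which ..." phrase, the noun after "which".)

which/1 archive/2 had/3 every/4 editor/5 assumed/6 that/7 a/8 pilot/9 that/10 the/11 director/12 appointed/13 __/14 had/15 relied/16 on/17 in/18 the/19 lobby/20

9

The marked gap is inside the relative clause, the direct object of "appointed".
Its filler is the head noun "pilot" (via "that"), at word 9.
(The other dependency links word 2 to a gap after word 17.)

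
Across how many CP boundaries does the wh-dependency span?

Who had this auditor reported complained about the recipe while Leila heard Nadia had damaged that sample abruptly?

"who" is extracted from the subject of "complained".
Boundaries crossed, outermost first: [Ø] — 1 in total.

1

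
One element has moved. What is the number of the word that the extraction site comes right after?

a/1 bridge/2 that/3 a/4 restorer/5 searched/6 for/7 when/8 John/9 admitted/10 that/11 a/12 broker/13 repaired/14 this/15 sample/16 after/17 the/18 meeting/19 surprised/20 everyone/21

7

The displaced element is "a bridge" (word 2).
It functions as the object of the preposition "for" of "searched", so the gap sits immediately after word 7 ("for").
Base order: A restorer searched for a bridge when John admitted that a broker repaired this sample after the meeting.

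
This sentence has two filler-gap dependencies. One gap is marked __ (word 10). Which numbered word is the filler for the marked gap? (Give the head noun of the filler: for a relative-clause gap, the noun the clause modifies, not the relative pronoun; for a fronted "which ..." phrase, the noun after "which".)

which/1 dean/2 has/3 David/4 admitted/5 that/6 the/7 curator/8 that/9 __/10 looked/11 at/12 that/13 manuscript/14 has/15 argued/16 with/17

The marked gap is inside the relative clause, the subject of "looked".
Its filler is the head noun "curator" (via "that"), at word 8.
(The other dependency links word 2 to a gap after word 17.)

8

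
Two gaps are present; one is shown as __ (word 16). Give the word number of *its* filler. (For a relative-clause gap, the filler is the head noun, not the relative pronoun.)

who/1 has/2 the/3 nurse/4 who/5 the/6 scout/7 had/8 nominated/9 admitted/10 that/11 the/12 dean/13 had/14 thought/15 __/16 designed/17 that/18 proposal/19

The marked gap is the subject of "designed".
Its filler is the fronted wh-phrase "who", at word 1.
(The other dependency links word 4 to a gap after word 9.)

1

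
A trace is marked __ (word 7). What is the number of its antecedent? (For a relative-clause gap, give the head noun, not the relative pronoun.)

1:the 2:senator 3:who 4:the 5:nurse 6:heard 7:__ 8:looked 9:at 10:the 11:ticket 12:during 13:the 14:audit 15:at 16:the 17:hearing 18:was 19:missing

The gap at 7 is the subject of "looked", inside a relative clause.
The relative pronoun is "who" (word 3); it is bound by the head noun immediately before it.
Its filler is the head noun "senator", at word 2.

2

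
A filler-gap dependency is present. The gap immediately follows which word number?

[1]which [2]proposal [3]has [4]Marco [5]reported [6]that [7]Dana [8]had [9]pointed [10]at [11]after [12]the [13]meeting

The displaced element is "which proposal" (word 2).
It is linked across 1 clause boundary (that).
It functions as the object of the preposition "at" of "pointed", so the gap sits immediately after word 10 ("at").
Base order: Marco has reported that Dana had pointed at which proposal after the meeting.

10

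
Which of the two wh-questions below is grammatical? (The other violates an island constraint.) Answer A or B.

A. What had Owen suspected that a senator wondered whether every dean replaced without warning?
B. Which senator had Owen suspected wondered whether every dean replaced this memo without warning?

B

In A, the wh-phrase is extracted from inside a wh-island (introduced by "whether"), which blocks movement.
In B, the extraction path crosses only that-complement boundaries, which are transparent.
So B is grammatical.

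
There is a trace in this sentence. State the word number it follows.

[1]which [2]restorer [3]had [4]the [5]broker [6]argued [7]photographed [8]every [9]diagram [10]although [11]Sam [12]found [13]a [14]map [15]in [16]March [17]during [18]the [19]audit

The displaced element is "which restorer" (word 2).
It is linked across 1 clause boundary (Ø).
It functions as the subject of "photographed", so the gap sits immediately after word 6 ("argued").
Base order: The broker had argued which restorer photographed every diagram although Sam found a map in March during the audit.

6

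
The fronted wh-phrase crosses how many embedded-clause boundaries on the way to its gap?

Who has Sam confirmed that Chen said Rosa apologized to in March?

"who" is extracted from the PP object of "apologized".
Boundaries crossed, outermost first: [that], [Ø] — 2 in total.

2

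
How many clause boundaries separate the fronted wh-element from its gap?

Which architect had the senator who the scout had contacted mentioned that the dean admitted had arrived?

"which architect" is extracted from the subject of "arrived".
Boundaries crossed, outermost first: [that], [Ø] — 2 in total.

2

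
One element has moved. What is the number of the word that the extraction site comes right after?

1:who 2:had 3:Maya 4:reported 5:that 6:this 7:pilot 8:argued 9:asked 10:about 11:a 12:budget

8

The displaced element is "who" (word 1).
It is linked across 2 clause boundaries (that → Ø).
It functions as the subject of "asked", so the gap sits immediately after word 8 ("argued").
Base order: Maya had reported that this pilot argued that who asked about a budget.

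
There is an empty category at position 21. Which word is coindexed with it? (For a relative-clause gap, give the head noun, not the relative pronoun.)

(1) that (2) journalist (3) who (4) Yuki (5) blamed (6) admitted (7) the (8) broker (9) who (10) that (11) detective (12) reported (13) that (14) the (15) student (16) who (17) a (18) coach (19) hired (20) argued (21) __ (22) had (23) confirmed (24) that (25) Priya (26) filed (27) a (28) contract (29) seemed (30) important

The gap at 21 is the subject of "confirmed", inside a relative clause.
The relative pronoun is "who" (word 9); it is bound by the head noun immediately before it.
Its filler is the head noun "broker", at word 8.

8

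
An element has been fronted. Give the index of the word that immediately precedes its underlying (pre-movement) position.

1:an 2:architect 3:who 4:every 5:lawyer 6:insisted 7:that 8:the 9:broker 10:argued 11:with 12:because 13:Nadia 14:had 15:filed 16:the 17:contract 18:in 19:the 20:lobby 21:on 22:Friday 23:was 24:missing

The displaced element is "an architect" (word 2).
It is linked across 1 clause boundary (that).
It functions as the object of the preposition "with" of "argued", so the gap sits immediately after word 11 ("with").
Base order: Every lawyer insisted that the broker argued with an architect because Nadia had filed the contract in the lobby on Friday.

11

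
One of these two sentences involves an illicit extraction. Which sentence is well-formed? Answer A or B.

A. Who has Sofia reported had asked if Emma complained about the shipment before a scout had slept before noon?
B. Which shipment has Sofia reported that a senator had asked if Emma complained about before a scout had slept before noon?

In B, the wh-phrase is extracted from inside a wh-island (introduced by "if"), which blocks movement.
In A, the extraction path crosses only that-complement boundaries, which are transparent.
So A is grammatical.

A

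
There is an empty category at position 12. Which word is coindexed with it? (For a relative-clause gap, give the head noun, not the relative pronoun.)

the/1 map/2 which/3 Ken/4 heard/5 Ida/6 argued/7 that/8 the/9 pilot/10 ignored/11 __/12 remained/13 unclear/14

2

The gap at 12 is the object of "ignored", inside a relative clause.
The relative pronoun is "which" (word 3); it is bound by the head noun immediately before it.
Its filler is the head noun "map", at word 2.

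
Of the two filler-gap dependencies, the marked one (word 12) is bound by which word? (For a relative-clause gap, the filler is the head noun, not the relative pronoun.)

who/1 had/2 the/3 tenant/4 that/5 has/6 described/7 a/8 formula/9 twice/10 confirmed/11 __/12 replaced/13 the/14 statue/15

1

The marked gap is the subject of "replaced".
Its filler is the fronted wh-phrase "who", at word 1.
(The other dependency links word 4 to a gap after word 5.)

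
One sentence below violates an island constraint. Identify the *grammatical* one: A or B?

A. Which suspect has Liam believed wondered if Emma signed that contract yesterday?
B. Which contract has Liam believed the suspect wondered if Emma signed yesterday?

A

In B, the wh-phrase is extracted from inside a wh-island (introduced by "if"), which blocks movement.
In A, the extraction path crosses only that-complement boundaries, which are transparent.
So A is grammatical.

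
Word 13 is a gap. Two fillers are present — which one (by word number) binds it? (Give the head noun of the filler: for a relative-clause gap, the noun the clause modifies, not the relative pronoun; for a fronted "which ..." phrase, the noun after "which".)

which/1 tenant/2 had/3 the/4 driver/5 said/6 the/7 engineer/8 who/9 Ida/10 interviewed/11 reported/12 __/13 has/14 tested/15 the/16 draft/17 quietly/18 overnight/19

The marked gap is the subject of "tested".
Its filler is the fronted wh-phrase "which tenant", at word 2.
(The other dependency links word 8 to a gap after word 11.)

2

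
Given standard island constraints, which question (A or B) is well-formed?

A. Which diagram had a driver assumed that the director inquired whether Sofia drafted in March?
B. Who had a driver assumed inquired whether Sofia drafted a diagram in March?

B

In A, the wh-phrase is extracted from inside a wh-island (introduced by "whether"), which blocks movement.
In B, the extraction path crosses only that-complement boundaries, which are transparent.
So B is grammatical.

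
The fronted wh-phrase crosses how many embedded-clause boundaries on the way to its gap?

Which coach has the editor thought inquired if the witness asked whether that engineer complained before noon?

"which coach" is extracted from the subject of "inquired".
Boundaries crossed, outermost first: [Ø] — 1 in total.

1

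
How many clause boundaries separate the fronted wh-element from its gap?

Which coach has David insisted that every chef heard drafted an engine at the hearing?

2

"which coach" is extracted from the subject of "drafted".
Boundaries crossed, outermost first: [that], [Ø] — 2 in total.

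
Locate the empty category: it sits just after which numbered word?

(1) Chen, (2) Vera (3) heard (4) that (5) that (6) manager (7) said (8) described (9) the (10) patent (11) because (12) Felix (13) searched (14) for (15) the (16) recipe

The displaced element is "Chen" (word 1).
It is linked across 2 clause boundaries (that → Ø).
It functions as the subject of "described", so the gap sits immediately after word 7 ("said").
Base order: Vera heard that that manager said that Chen described the patent because Felix searched for the recipe.

7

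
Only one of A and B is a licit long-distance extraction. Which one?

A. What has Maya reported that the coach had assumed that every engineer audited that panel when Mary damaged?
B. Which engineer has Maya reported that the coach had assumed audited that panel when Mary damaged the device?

B

In A, the wh-phrase is extracted from inside an adjunct island (introduced by "when"), which blocks movement.
In B, the extraction path crosses only that-complement boundaries, which are transparent.
So B is grammatical.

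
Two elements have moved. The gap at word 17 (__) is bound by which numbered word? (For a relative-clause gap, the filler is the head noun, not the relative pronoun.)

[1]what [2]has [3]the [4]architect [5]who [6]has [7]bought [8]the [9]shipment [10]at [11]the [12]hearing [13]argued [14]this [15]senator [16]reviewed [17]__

1

The marked gap is the direct object of "reviewed".
Its filler is the fronted wh-phrase "what", at word 1.
(The other dependency links word 4 to a gap after word 5.)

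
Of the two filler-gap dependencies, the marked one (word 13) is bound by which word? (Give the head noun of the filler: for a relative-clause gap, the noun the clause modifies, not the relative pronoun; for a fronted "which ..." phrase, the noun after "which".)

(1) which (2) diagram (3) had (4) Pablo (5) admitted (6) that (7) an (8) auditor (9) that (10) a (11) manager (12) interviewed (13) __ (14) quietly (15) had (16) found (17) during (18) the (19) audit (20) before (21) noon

8

The marked gap is inside the relative clause, the direct object of "interviewed".
Its filler is the head noun "auditor" (via "that"), at word 8.
(The other dependency links word 2 to a gap after word 16.)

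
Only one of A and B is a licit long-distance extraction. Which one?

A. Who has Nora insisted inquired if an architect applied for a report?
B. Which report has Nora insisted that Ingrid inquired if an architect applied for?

A

In B, the wh-phrase is extracted from inside a wh-island (introduced by "if"), which blocks movement.
In A, the extraction path crosses only that-complement boundaries, which are transparent.
So A is grammatical.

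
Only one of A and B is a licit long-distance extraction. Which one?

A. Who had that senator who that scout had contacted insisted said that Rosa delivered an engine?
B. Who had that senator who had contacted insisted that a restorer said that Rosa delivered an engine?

In B, the wh-phrase is extracted from inside a complex-NP island (relative clause) (introduced by "who"), which blocks movement.
In A, the extraction path crosses only that-complement boundaries, which are transparent.
So A is grammatical.

A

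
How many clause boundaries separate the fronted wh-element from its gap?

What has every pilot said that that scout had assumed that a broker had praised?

"what" is extracted from the object of "praised".
Boundaries crossed, outermost first: [that], [that] — 2 in total.

2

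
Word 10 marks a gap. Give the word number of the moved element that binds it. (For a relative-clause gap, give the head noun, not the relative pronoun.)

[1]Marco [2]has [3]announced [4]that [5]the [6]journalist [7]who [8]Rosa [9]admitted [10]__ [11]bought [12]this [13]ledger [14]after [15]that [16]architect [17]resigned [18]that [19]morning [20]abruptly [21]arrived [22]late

6

The gap at 10 is the subject of "bought", inside a relative clause.
The relative pronoun is "who" (word 7); it is bound by the head noun immediately before it.
Its filler is the head noun "journalist", at word 6.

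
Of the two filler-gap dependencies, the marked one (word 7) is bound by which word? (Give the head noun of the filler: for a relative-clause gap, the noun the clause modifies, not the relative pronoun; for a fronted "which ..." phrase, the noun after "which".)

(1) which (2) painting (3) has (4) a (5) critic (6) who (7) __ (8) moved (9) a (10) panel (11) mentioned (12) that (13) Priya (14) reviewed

The marked gap is inside the relative clause, the subject of "moved".
Its filler is the head noun "critic" (via "who"), at word 5.
(The other dependency links word 2 to a gap after word 14.)

5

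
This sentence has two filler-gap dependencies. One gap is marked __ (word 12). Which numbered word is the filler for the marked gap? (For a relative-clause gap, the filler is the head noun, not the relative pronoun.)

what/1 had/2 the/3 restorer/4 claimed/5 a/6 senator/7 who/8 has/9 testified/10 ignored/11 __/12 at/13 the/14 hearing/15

1

The marked gap is the direct object of "ignored".
Its filler is the fronted wh-phrase "what", at word 1.
(The other dependency links word 7 to a gap after word 8.)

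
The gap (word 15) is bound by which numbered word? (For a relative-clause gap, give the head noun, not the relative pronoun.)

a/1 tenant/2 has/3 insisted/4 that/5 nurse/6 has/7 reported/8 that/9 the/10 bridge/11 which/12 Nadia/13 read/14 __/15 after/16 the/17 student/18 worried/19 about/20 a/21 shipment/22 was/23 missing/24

11

The gap at 15 is the object of "read", inside a relative clause.
The relative pronoun is "which" (word 12); it is bound by the head noun immediately before it.
Its filler is the head noun "bridge", at word 11.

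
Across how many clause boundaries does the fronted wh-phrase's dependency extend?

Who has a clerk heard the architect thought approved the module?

2

"who" is extracted from the subject of "approved".
Boundaries crossed, outermost first: [Ø], [Ø] — 2 in total.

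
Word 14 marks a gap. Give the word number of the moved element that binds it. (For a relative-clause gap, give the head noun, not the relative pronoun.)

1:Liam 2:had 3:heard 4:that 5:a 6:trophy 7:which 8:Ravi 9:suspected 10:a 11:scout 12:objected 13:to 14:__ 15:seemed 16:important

6

The gap at 14 is the prepositional object of "objected", inside a relative clause.
The relative pronoun is "which" (word 7); it is bound by the head noun immediately before it.
Its filler is the head noun "trophy", at word 6.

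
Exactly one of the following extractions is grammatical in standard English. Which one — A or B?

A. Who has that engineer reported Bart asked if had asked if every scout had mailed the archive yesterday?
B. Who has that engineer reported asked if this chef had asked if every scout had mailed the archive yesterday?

B

In A, the wh-phrase is extracted from inside a wh-island (introduced by "if"), which blocks movement.
In B, the extraction path crosses only that-complement boundaries, which are transparent.
So B is grammatical.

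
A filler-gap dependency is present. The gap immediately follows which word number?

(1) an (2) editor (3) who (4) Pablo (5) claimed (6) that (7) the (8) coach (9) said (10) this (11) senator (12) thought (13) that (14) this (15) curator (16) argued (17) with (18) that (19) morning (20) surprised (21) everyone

17

The displaced element is "an editor" (word 2).
It is linked across 3 clause boundaries (that → Ø → that).
It functions as the object of the preposition "with" of "argued", so the gap sits immediately after word 17 ("with").
Base order: Pablo claimed that the coach said this senator thought that this curator argued with an editor that morning.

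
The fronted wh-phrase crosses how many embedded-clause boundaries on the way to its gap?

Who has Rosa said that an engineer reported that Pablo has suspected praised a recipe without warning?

"who" is extracted from the subject of "praised".
Boundaries crossed, outermost first: [that], [that], [Ø] — 3 in total.

3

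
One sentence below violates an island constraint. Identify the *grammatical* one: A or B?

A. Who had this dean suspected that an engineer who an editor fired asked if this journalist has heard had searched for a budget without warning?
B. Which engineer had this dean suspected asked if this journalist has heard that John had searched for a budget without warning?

B

In A, the wh-phrase is extracted from inside a wh-island (introduced by "if"), which blocks movement.
In B, the extraction path crosses only that-complement boundaries, which are transparent.
So B is grammatical.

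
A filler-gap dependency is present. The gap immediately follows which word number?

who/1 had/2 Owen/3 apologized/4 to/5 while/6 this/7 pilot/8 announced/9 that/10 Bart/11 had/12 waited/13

5

The displaced element is "who" (word 1).
It functions as the object of the preposition "to" of "apologized", so the gap sits immediately after word 5 ("to").
Base order: Owen had apologized to who while this pilot announced that Bart had waited.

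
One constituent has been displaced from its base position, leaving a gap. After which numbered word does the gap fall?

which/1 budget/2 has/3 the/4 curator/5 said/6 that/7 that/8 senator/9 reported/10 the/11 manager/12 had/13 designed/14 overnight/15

The displaced element is "which budget" (word 2).
It is linked across 2 clause boundaries (that → Ø).
It functions as the direct object of "designed", so the gap sits immediately after word 14 ("designed").
Base order: The curator has said that that senator reported the manager had designed which budget overnight.

14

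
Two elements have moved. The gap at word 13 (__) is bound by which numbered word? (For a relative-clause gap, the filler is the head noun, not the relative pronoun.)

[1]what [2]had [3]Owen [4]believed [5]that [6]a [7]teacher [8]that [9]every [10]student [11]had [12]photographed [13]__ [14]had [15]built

7

The marked gap is inside the relative clause, the direct object of "photographed".
Its filler is the head noun "teacher" (via "that"), at word 7.
(The other dependency links word 1 to a gap after word 15.)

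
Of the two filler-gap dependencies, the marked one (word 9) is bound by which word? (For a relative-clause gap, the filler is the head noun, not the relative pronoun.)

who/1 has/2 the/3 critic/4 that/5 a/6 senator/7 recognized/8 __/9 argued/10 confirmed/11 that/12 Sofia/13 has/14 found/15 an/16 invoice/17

4

The marked gap is inside the relative clause, the direct object of "recognized".
Its filler is the head noun "critic" (via "that"), at word 4.
(The other dependency links word 1 to a gap after word 10.)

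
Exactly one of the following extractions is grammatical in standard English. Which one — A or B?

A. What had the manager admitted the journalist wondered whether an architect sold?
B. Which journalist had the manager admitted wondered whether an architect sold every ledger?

In A, the wh-phrase is extracted from inside a wh-island (introduced by "whether"), which blocks movement.
In B, the extraction path crosses only that-complement boundaries, which are transparent.
So B is grammatical.

B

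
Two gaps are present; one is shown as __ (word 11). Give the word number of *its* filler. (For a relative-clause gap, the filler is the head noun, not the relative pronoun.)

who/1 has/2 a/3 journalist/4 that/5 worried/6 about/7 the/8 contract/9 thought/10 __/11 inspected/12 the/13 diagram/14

1

The marked gap is the subject of "inspected".
Its filler is the fronted wh-phrase "who", at word 1.
(The other dependency links word 4 to a gap after word 5.)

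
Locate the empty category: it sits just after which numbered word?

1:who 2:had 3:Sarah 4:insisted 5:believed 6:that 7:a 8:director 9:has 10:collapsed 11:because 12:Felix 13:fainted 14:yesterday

4

The displaced element is "who" (word 1).
It is linked across 1 clause boundary (Ø).
It functions as the subject of "believed", so the gap sits immediately after word 4 ("insisted").
Base order: Sarah had insisted that who believed that a director has collapsed because Felix fainted yesterday.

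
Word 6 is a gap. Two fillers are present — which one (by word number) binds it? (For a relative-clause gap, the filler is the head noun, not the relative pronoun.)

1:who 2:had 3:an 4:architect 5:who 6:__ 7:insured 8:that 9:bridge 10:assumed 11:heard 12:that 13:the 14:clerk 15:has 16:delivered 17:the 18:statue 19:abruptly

4

The marked gap is inside the relative clause, the subject of "insured".
Its filler is the head noun "architect" (via "who"), at word 4.
(The other dependency links word 1 to a gap after word 10.)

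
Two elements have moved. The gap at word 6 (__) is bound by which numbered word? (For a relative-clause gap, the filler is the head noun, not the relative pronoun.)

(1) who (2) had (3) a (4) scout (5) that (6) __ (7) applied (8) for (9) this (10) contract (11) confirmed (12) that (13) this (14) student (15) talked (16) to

The marked gap is inside the relative clause, the subject of "applied".
Its filler is the head noun "scout" (via "that"), at word 4.
(The other dependency links word 1 to a gap after word 16.)

4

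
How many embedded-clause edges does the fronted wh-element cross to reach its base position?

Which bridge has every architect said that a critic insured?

1

"which bridge" is extracted from the object of "insured".
Boundaries crossed, outermost first: [that] — 1 in total.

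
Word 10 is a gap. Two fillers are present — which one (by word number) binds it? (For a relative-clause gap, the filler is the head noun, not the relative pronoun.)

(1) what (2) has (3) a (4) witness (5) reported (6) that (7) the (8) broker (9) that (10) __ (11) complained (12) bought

The marked gap is inside the relative clause, the subject of "complained".
Its filler is the head noun "broker" (via "that"), at word 8.
(The other dependency links word 1 to a gap after word 12.)

8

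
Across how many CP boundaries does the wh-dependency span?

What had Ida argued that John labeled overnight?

1

"what" is extracted from the object of "labeled".
Boundaries crossed, outermost first: [that] — 1 in total.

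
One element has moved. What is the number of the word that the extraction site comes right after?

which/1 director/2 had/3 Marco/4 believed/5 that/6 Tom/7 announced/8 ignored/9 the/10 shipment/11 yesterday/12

8

The displaced element is "which director" (word 2).
It is linked across 2 clause boundaries (that → Ø).
It functions as the subject of "ignored", so the gap sits immediately after word 8 ("announced").
Base order: Marco had believed that Tom announced that which director ignored the shipment yesterday.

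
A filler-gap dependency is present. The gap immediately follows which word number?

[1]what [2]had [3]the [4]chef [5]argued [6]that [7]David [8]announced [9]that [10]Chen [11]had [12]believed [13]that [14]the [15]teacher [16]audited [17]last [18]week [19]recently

The displaced element is "what" (word 1).
It is linked across 3 clause boundaries (that → that → that).
It functions as the direct object of "audited", so the gap sits immediately after word 16 ("audited").
Base order: The chef had argued that David announced that Chen had believed that the teacher audited what last week recently.

16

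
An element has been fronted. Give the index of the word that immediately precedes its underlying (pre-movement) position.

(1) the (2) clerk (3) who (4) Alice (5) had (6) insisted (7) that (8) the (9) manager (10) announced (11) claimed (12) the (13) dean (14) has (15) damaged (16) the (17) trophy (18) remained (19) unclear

The displaced element is "the clerk" (word 2).
It is linked across 2 clause boundaries (that → Ø).
It functions as the subject of "claimed", so the gap sits immediately after word 10 ("announced").
Base order: Alice had insisted that the manager announced that the clerk claimed the dean has damaged the trophy.

10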